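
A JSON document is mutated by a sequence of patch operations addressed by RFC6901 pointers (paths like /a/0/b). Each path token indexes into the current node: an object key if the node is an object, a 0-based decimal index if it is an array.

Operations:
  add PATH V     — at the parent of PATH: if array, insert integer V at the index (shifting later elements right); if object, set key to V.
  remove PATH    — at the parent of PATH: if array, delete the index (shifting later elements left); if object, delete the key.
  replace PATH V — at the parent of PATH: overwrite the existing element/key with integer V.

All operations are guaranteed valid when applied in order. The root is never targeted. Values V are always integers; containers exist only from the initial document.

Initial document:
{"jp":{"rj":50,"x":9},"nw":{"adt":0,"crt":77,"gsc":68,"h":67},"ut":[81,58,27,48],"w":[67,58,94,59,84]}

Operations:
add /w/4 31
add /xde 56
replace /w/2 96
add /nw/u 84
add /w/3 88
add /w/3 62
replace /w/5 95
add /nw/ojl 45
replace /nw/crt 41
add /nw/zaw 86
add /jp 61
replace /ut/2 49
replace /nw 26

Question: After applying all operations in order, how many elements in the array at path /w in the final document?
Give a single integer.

Answer: 8

Derivation:
After op 1 (add /w/4 31): {"jp":{"rj":50,"x":9},"nw":{"adt":0,"crt":77,"gsc":68,"h":67},"ut":[81,58,27,48],"w":[67,58,94,59,31,84]}
After op 2 (add /xde 56): {"jp":{"rj":50,"x":9},"nw":{"adt":0,"crt":77,"gsc":68,"h":67},"ut":[81,58,27,48],"w":[67,58,94,59,31,84],"xde":56}
After op 3 (replace /w/2 96): {"jp":{"rj":50,"x":9},"nw":{"adt":0,"crt":77,"gsc":68,"h":67},"ut":[81,58,27,48],"w":[67,58,96,59,31,84],"xde":56}
After op 4 (add /nw/u 84): {"jp":{"rj":50,"x":9},"nw":{"adt":0,"crt":77,"gsc":68,"h":67,"u":84},"ut":[81,58,27,48],"w":[67,58,96,59,31,84],"xde":56}
After op 5 (add /w/3 88): {"jp":{"rj":50,"x":9},"nw":{"adt":0,"crt":77,"gsc":68,"h":67,"u":84},"ut":[81,58,27,48],"w":[67,58,96,88,59,31,84],"xde":56}
After op 6 (add /w/3 62): {"jp":{"rj":50,"x":9},"nw":{"adt":0,"crt":77,"gsc":68,"h":67,"u":84},"ut":[81,58,27,48],"w":[67,58,96,62,88,59,31,84],"xde":56}
After op 7 (replace /w/5 95): {"jp":{"rj":50,"x":9},"nw":{"adt":0,"crt":77,"gsc":68,"h":67,"u":84},"ut":[81,58,27,48],"w":[67,58,96,62,88,95,31,84],"xde":56}
After op 8 (add /nw/ojl 45): {"jp":{"rj":50,"x":9},"nw":{"adt":0,"crt":77,"gsc":68,"h":67,"ojl":45,"u":84},"ut":[81,58,27,48],"w":[67,58,96,62,88,95,31,84],"xde":56}
After op 9 (replace /nw/crt 41): {"jp":{"rj":50,"x":9},"nw":{"adt":0,"crt":41,"gsc":68,"h":67,"ojl":45,"u":84},"ut":[81,58,27,48],"w":[67,58,96,62,88,95,31,84],"xde":56}
After op 10 (add /nw/zaw 86): {"jp":{"rj":50,"x":9},"nw":{"adt":0,"crt":41,"gsc":68,"h":67,"ojl":45,"u":84,"zaw":86},"ut":[81,58,27,48],"w":[67,58,96,62,88,95,31,84],"xde":56}
After op 11 (add /jp 61): {"jp":61,"nw":{"adt":0,"crt":41,"gsc":68,"h":67,"ojl":45,"u":84,"zaw":86},"ut":[81,58,27,48],"w":[67,58,96,62,88,95,31,84],"xde":56}
After op 12 (replace /ut/2 49): {"jp":61,"nw":{"adt":0,"crt":41,"gsc":68,"h":67,"ojl":45,"u":84,"zaw":86},"ut":[81,58,49,48],"w":[67,58,96,62,88,95,31,84],"xde":56}
After op 13 (replace /nw 26): {"jp":61,"nw":26,"ut":[81,58,49,48],"w":[67,58,96,62,88,95,31,84],"xde":56}
Size at path /w: 8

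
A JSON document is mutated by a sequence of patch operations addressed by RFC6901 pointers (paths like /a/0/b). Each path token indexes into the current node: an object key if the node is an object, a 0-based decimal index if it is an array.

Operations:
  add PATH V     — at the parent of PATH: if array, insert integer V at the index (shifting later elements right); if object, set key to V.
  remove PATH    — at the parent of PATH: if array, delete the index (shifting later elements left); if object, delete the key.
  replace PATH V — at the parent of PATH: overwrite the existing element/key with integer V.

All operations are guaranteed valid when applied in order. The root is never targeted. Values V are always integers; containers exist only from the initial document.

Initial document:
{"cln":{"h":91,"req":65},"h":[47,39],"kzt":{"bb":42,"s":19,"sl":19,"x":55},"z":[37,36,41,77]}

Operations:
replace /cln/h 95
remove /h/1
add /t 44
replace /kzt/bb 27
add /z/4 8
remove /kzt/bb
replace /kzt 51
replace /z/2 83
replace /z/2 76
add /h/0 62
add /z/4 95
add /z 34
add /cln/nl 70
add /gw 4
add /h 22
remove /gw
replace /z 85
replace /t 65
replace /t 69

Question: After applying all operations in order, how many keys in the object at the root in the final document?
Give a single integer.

Answer: 5

Derivation:
After op 1 (replace /cln/h 95): {"cln":{"h":95,"req":65},"h":[47,39],"kzt":{"bb":42,"s":19,"sl":19,"x":55},"z":[37,36,41,77]}
After op 2 (remove /h/1): {"cln":{"h":95,"req":65},"h":[47],"kzt":{"bb":42,"s":19,"sl":19,"x":55},"z":[37,36,41,77]}
After op 3 (add /t 44): {"cln":{"h":95,"req":65},"h":[47],"kzt":{"bb":42,"s":19,"sl":19,"x":55},"t":44,"z":[37,36,41,77]}
After op 4 (replace /kzt/bb 27): {"cln":{"h":95,"req":65},"h":[47],"kzt":{"bb":27,"s":19,"sl":19,"x":55},"t":44,"z":[37,36,41,77]}
After op 5 (add /z/4 8): {"cln":{"h":95,"req":65},"h":[47],"kzt":{"bb":27,"s":19,"sl":19,"x":55},"t":44,"z":[37,36,41,77,8]}
After op 6 (remove /kzt/bb): {"cln":{"h":95,"req":65},"h":[47],"kzt":{"s":19,"sl":19,"x":55},"t":44,"z":[37,36,41,77,8]}
After op 7 (replace /kzt 51): {"cln":{"h":95,"req":65},"h":[47],"kzt":51,"t":44,"z":[37,36,41,77,8]}
After op 8 (replace /z/2 83): {"cln":{"h":95,"req":65},"h":[47],"kzt":51,"t":44,"z":[37,36,83,77,8]}
After op 9 (replace /z/2 76): {"cln":{"h":95,"req":65},"h":[47],"kzt":51,"t":44,"z":[37,36,76,77,8]}
After op 10 (add /h/0 62): {"cln":{"h":95,"req":65},"h":[62,47],"kzt":51,"t":44,"z":[37,36,76,77,8]}
After op 11 (add /z/4 95): {"cln":{"h":95,"req":65},"h":[62,47],"kzt":51,"t":44,"z":[37,36,76,77,95,8]}
After op 12 (add /z 34): {"cln":{"h":95,"req":65},"h":[62,47],"kzt":51,"t":44,"z":34}
After op 13 (add /cln/nl 70): {"cln":{"h":95,"nl":70,"req":65},"h":[62,47],"kzt":51,"t":44,"z":34}
After op 14 (add /gw 4): {"cln":{"h":95,"nl":70,"req":65},"gw":4,"h":[62,47],"kzt":51,"t":44,"z":34}
After op 15 (add /h 22): {"cln":{"h":95,"nl":70,"req":65},"gw":4,"h":22,"kzt":51,"t":44,"z":34}
After op 16 (remove /gw): {"cln":{"h":95,"nl":70,"req":65},"h":22,"kzt":51,"t":44,"z":34}
After op 17 (replace /z 85): {"cln":{"h":95,"nl":70,"req":65},"h":22,"kzt":51,"t":44,"z":85}
After op 18 (replace /t 65): {"cln":{"h":95,"nl":70,"req":65},"h":22,"kzt":51,"t":65,"z":85}
After op 19 (replace /t 69): {"cln":{"h":95,"nl":70,"req":65},"h":22,"kzt":51,"t":69,"z":85}
Size at the root: 5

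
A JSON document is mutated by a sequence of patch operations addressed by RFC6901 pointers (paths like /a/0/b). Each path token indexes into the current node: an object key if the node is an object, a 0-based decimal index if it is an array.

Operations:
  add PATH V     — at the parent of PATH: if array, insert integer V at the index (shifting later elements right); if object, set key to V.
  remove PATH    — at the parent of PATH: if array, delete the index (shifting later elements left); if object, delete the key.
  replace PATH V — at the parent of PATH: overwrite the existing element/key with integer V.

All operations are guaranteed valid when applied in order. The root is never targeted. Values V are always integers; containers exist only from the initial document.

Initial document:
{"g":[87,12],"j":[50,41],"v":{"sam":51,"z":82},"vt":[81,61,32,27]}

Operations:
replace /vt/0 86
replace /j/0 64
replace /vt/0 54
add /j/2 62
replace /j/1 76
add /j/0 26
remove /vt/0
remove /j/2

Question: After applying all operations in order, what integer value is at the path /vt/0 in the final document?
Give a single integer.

After op 1 (replace /vt/0 86): {"g":[87,12],"j":[50,41],"v":{"sam":51,"z":82},"vt":[86,61,32,27]}
After op 2 (replace /j/0 64): {"g":[87,12],"j":[64,41],"v":{"sam":51,"z":82},"vt":[86,61,32,27]}
After op 3 (replace /vt/0 54): {"g":[87,12],"j":[64,41],"v":{"sam":51,"z":82},"vt":[54,61,32,27]}
After op 4 (add /j/2 62): {"g":[87,12],"j":[64,41,62],"v":{"sam":51,"z":82},"vt":[54,61,32,27]}
After op 5 (replace /j/1 76): {"g":[87,12],"j":[64,76,62],"v":{"sam":51,"z":82},"vt":[54,61,32,27]}
After op 6 (add /j/0 26): {"g":[87,12],"j":[26,64,76,62],"v":{"sam":51,"z":82},"vt":[54,61,32,27]}
After op 7 (remove /vt/0): {"g":[87,12],"j":[26,64,76,62],"v":{"sam":51,"z":82},"vt":[61,32,27]}
After op 8 (remove /j/2): {"g":[87,12],"j":[26,64,62],"v":{"sam":51,"z":82},"vt":[61,32,27]}
Value at /vt/0: 61

Answer: 61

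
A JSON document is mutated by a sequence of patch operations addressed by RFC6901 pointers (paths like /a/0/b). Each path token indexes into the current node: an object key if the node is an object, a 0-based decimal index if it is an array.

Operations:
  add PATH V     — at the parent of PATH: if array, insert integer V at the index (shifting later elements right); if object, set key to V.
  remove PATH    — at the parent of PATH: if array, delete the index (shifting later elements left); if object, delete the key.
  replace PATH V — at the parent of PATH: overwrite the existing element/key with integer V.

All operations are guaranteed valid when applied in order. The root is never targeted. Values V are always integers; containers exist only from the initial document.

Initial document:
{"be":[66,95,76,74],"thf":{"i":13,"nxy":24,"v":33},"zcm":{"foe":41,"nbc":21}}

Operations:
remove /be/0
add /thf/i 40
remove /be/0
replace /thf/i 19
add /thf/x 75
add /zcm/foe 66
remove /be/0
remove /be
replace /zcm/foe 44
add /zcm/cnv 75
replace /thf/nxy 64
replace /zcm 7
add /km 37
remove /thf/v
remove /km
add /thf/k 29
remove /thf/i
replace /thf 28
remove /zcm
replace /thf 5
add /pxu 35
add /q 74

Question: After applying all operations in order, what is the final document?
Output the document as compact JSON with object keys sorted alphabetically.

Answer: {"pxu":35,"q":74,"thf":5}

Derivation:
After op 1 (remove /be/0): {"be":[95,76,74],"thf":{"i":13,"nxy":24,"v":33},"zcm":{"foe":41,"nbc":21}}
After op 2 (add /thf/i 40): {"be":[95,76,74],"thf":{"i":40,"nxy":24,"v":33},"zcm":{"foe":41,"nbc":21}}
After op 3 (remove /be/0): {"be":[76,74],"thf":{"i":40,"nxy":24,"v":33},"zcm":{"foe":41,"nbc":21}}
After op 4 (replace /thf/i 19): {"be":[76,74],"thf":{"i":19,"nxy":24,"v":33},"zcm":{"foe":41,"nbc":21}}
After op 5 (add /thf/x 75): {"be":[76,74],"thf":{"i":19,"nxy":24,"v":33,"x":75},"zcm":{"foe":41,"nbc":21}}
After op 6 (add /zcm/foe 66): {"be":[76,74],"thf":{"i":19,"nxy":24,"v":33,"x":75},"zcm":{"foe":66,"nbc":21}}
After op 7 (remove /be/0): {"be":[74],"thf":{"i":19,"nxy":24,"v":33,"x":75},"zcm":{"foe":66,"nbc":21}}
After op 8 (remove /be): {"thf":{"i":19,"nxy":24,"v":33,"x":75},"zcm":{"foe":66,"nbc":21}}
After op 9 (replace /zcm/foe 44): {"thf":{"i":19,"nxy":24,"v":33,"x":75},"zcm":{"foe":44,"nbc":21}}
After op 10 (add /zcm/cnv 75): {"thf":{"i":19,"nxy":24,"v":33,"x":75},"zcm":{"cnv":75,"foe":44,"nbc":21}}
After op 11 (replace /thf/nxy 64): {"thf":{"i":19,"nxy":64,"v":33,"x":75},"zcm":{"cnv":75,"foe":44,"nbc":21}}
After op 12 (replace /zcm 7): {"thf":{"i":19,"nxy":64,"v":33,"x":75},"zcm":7}
After op 13 (add /km 37): {"km":37,"thf":{"i":19,"nxy":64,"v":33,"x":75},"zcm":7}
After op 14 (remove /thf/v): {"km":37,"thf":{"i":19,"nxy":64,"x":75},"zcm":7}
After op 15 (remove /km): {"thf":{"i":19,"nxy":64,"x":75},"zcm":7}
After op 16 (add /thf/k 29): {"thf":{"i":19,"k":29,"nxy":64,"x":75},"zcm":7}
After op 17 (remove /thf/i): {"thf":{"k":29,"nxy":64,"x":75},"zcm":7}
After op 18 (replace /thf 28): {"thf":28,"zcm":7}
After op 19 (remove /zcm): {"thf":28}
After op 20 (replace /thf 5): {"thf":5}
After op 21 (add /pxu 35): {"pxu":35,"thf":5}
After op 22 (add /q 74): {"pxu":35,"q":74,"thf":5}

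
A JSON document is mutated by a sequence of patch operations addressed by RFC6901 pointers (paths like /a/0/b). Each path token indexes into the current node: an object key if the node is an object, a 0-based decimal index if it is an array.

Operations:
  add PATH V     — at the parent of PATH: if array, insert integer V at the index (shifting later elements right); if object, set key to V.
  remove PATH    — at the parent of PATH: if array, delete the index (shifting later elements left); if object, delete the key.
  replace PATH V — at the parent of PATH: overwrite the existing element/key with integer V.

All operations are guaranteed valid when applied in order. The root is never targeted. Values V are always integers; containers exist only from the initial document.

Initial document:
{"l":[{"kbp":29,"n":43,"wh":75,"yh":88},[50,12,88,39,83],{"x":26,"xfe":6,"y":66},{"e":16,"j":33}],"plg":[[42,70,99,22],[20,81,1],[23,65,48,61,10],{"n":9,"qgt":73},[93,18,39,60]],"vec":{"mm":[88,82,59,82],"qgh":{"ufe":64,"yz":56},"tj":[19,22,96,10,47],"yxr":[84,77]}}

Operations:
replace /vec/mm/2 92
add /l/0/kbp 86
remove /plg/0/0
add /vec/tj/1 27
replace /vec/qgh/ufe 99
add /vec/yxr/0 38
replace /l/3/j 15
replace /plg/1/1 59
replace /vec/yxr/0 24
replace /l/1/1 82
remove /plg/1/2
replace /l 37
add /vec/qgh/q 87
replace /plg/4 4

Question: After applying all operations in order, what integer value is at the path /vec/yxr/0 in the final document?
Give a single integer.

After op 1 (replace /vec/mm/2 92): {"l":[{"kbp":29,"n":43,"wh":75,"yh":88},[50,12,88,39,83],{"x":26,"xfe":6,"y":66},{"e":16,"j":33}],"plg":[[42,70,99,22],[20,81,1],[23,65,48,61,10],{"n":9,"qgt":73},[93,18,39,60]],"vec":{"mm":[88,82,92,82],"qgh":{"ufe":64,"yz":56},"tj":[19,22,96,10,47],"yxr":[84,77]}}
After op 2 (add /l/0/kbp 86): {"l":[{"kbp":86,"n":43,"wh":75,"yh":88},[50,12,88,39,83],{"x":26,"xfe":6,"y":66},{"e":16,"j":33}],"plg":[[42,70,99,22],[20,81,1],[23,65,48,61,10],{"n":9,"qgt":73},[93,18,39,60]],"vec":{"mm":[88,82,92,82],"qgh":{"ufe":64,"yz":56},"tj":[19,22,96,10,47],"yxr":[84,77]}}
After op 3 (remove /plg/0/0): {"l":[{"kbp":86,"n":43,"wh":75,"yh":88},[50,12,88,39,83],{"x":26,"xfe":6,"y":66},{"e":16,"j":33}],"plg":[[70,99,22],[20,81,1],[23,65,48,61,10],{"n":9,"qgt":73},[93,18,39,60]],"vec":{"mm":[88,82,92,82],"qgh":{"ufe":64,"yz":56},"tj":[19,22,96,10,47],"yxr":[84,77]}}
After op 4 (add /vec/tj/1 27): {"l":[{"kbp":86,"n":43,"wh":75,"yh":88},[50,12,88,39,83],{"x":26,"xfe":6,"y":66},{"e":16,"j":33}],"plg":[[70,99,22],[20,81,1],[23,65,48,61,10],{"n":9,"qgt":73},[93,18,39,60]],"vec":{"mm":[88,82,92,82],"qgh":{"ufe":64,"yz":56},"tj":[19,27,22,96,10,47],"yxr":[84,77]}}
After op 5 (replace /vec/qgh/ufe 99): {"l":[{"kbp":86,"n":43,"wh":75,"yh":88},[50,12,88,39,83],{"x":26,"xfe":6,"y":66},{"e":16,"j":33}],"plg":[[70,99,22],[20,81,1],[23,65,48,61,10],{"n":9,"qgt":73},[93,18,39,60]],"vec":{"mm":[88,82,92,82],"qgh":{"ufe":99,"yz":56},"tj":[19,27,22,96,10,47],"yxr":[84,77]}}
After op 6 (add /vec/yxr/0 38): {"l":[{"kbp":86,"n":43,"wh":75,"yh":88},[50,12,88,39,83],{"x":26,"xfe":6,"y":66},{"e":16,"j":33}],"plg":[[70,99,22],[20,81,1],[23,65,48,61,10],{"n":9,"qgt":73},[93,18,39,60]],"vec":{"mm":[88,82,92,82],"qgh":{"ufe":99,"yz":56},"tj":[19,27,22,96,10,47],"yxr":[38,84,77]}}
After op 7 (replace /l/3/j 15): {"l":[{"kbp":86,"n":43,"wh":75,"yh":88},[50,12,88,39,83],{"x":26,"xfe":6,"y":66},{"e":16,"j":15}],"plg":[[70,99,22],[20,81,1],[23,65,48,61,10],{"n":9,"qgt":73},[93,18,39,60]],"vec":{"mm":[88,82,92,82],"qgh":{"ufe":99,"yz":56},"tj":[19,27,22,96,10,47],"yxr":[38,84,77]}}
After op 8 (replace /plg/1/1 59): {"l":[{"kbp":86,"n":43,"wh":75,"yh":88},[50,12,88,39,83],{"x":26,"xfe":6,"y":66},{"e":16,"j":15}],"plg":[[70,99,22],[20,59,1],[23,65,48,61,10],{"n":9,"qgt":73},[93,18,39,60]],"vec":{"mm":[88,82,92,82],"qgh":{"ufe":99,"yz":56},"tj":[19,27,22,96,10,47],"yxr":[38,84,77]}}
After op 9 (replace /vec/yxr/0 24): {"l":[{"kbp":86,"n":43,"wh":75,"yh":88},[50,12,88,39,83],{"x":26,"xfe":6,"y":66},{"e":16,"j":15}],"plg":[[70,99,22],[20,59,1],[23,65,48,61,10],{"n":9,"qgt":73},[93,18,39,60]],"vec":{"mm":[88,82,92,82],"qgh":{"ufe":99,"yz":56},"tj":[19,27,22,96,10,47],"yxr":[24,84,77]}}
After op 10 (replace /l/1/1 82): {"l":[{"kbp":86,"n":43,"wh":75,"yh":88},[50,82,88,39,83],{"x":26,"xfe":6,"y":66},{"e":16,"j":15}],"plg":[[70,99,22],[20,59,1],[23,65,48,61,10],{"n":9,"qgt":73},[93,18,39,60]],"vec":{"mm":[88,82,92,82],"qgh":{"ufe":99,"yz":56},"tj":[19,27,22,96,10,47],"yxr":[24,84,77]}}
After op 11 (remove /plg/1/2): {"l":[{"kbp":86,"n":43,"wh":75,"yh":88},[50,82,88,39,83],{"x":26,"xfe":6,"y":66},{"e":16,"j":15}],"plg":[[70,99,22],[20,59],[23,65,48,61,10],{"n":9,"qgt":73},[93,18,39,60]],"vec":{"mm":[88,82,92,82],"qgh":{"ufe":99,"yz":56},"tj":[19,27,22,96,10,47],"yxr":[24,84,77]}}
After op 12 (replace /l 37): {"l":37,"plg":[[70,99,22],[20,59],[23,65,48,61,10],{"n":9,"qgt":73},[93,18,39,60]],"vec":{"mm":[88,82,92,82],"qgh":{"ufe":99,"yz":56},"tj":[19,27,22,96,10,47],"yxr":[24,84,77]}}
After op 13 (add /vec/qgh/q 87): {"l":37,"plg":[[70,99,22],[20,59],[23,65,48,61,10],{"n":9,"qgt":73},[93,18,39,60]],"vec":{"mm":[88,82,92,82],"qgh":{"q":87,"ufe":99,"yz":56},"tj":[19,27,22,96,10,47],"yxr":[24,84,77]}}
After op 14 (replace /plg/4 4): {"l":37,"plg":[[70,99,22],[20,59],[23,65,48,61,10],{"n":9,"qgt":73},4],"vec":{"mm":[88,82,92,82],"qgh":{"q":87,"ufe":99,"yz":56},"tj":[19,27,22,96,10,47],"yxr":[24,84,77]}}
Value at /vec/yxr/0: 24

Answer: 24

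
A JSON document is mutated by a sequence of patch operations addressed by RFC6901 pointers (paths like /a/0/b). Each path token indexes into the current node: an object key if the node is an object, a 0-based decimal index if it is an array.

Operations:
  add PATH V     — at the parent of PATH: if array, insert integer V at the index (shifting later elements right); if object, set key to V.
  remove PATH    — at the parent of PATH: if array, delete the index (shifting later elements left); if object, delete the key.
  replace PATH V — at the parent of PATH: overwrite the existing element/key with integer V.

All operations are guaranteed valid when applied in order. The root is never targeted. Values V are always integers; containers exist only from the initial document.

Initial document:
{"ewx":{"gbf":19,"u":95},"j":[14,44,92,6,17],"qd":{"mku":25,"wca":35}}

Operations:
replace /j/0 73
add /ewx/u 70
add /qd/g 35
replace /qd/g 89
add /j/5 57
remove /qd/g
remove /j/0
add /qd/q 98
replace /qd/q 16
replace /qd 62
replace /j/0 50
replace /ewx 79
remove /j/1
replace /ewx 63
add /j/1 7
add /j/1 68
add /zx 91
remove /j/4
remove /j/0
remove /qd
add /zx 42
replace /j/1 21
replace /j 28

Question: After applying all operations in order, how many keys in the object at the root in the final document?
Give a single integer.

After op 1 (replace /j/0 73): {"ewx":{"gbf":19,"u":95},"j":[73,44,92,6,17],"qd":{"mku":25,"wca":35}}
After op 2 (add /ewx/u 70): {"ewx":{"gbf":19,"u":70},"j":[73,44,92,6,17],"qd":{"mku":25,"wca":35}}
After op 3 (add /qd/g 35): {"ewx":{"gbf":19,"u":70},"j":[73,44,92,6,17],"qd":{"g":35,"mku":25,"wca":35}}
After op 4 (replace /qd/g 89): {"ewx":{"gbf":19,"u":70},"j":[73,44,92,6,17],"qd":{"g":89,"mku":25,"wca":35}}
After op 5 (add /j/5 57): {"ewx":{"gbf":19,"u":70},"j":[73,44,92,6,17,57],"qd":{"g":89,"mku":25,"wca":35}}
After op 6 (remove /qd/g): {"ewx":{"gbf":19,"u":70},"j":[73,44,92,6,17,57],"qd":{"mku":25,"wca":35}}
After op 7 (remove /j/0): {"ewx":{"gbf":19,"u":70},"j":[44,92,6,17,57],"qd":{"mku":25,"wca":35}}
After op 8 (add /qd/q 98): {"ewx":{"gbf":19,"u":70},"j":[44,92,6,17,57],"qd":{"mku":25,"q":98,"wca":35}}
After op 9 (replace /qd/q 16): {"ewx":{"gbf":19,"u":70},"j":[44,92,6,17,57],"qd":{"mku":25,"q":16,"wca":35}}
After op 10 (replace /qd 62): {"ewx":{"gbf":19,"u":70},"j":[44,92,6,17,57],"qd":62}
After op 11 (replace /j/0 50): {"ewx":{"gbf":19,"u":70},"j":[50,92,6,17,57],"qd":62}
After op 12 (replace /ewx 79): {"ewx":79,"j":[50,92,6,17,57],"qd":62}
After op 13 (remove /j/1): {"ewx":79,"j":[50,6,17,57],"qd":62}
After op 14 (replace /ewx 63): {"ewx":63,"j":[50,6,17,57],"qd":62}
After op 15 (add /j/1 7): {"ewx":63,"j":[50,7,6,17,57],"qd":62}
After op 16 (add /j/1 68): {"ewx":63,"j":[50,68,7,6,17,57],"qd":62}
After op 17 (add /zx 91): {"ewx":63,"j":[50,68,7,6,17,57],"qd":62,"zx":91}
After op 18 (remove /j/4): {"ewx":63,"j":[50,68,7,6,57],"qd":62,"zx":91}
After op 19 (remove /j/0): {"ewx":63,"j":[68,7,6,57],"qd":62,"zx":91}
After op 20 (remove /qd): {"ewx":63,"j":[68,7,6,57],"zx":91}
After op 21 (add /zx 42): {"ewx":63,"j":[68,7,6,57],"zx":42}
After op 22 (replace /j/1 21): {"ewx":63,"j":[68,21,6,57],"zx":42}
After op 23 (replace /j 28): {"ewx":63,"j":28,"zx":42}
Size at the root: 3

Answer: 3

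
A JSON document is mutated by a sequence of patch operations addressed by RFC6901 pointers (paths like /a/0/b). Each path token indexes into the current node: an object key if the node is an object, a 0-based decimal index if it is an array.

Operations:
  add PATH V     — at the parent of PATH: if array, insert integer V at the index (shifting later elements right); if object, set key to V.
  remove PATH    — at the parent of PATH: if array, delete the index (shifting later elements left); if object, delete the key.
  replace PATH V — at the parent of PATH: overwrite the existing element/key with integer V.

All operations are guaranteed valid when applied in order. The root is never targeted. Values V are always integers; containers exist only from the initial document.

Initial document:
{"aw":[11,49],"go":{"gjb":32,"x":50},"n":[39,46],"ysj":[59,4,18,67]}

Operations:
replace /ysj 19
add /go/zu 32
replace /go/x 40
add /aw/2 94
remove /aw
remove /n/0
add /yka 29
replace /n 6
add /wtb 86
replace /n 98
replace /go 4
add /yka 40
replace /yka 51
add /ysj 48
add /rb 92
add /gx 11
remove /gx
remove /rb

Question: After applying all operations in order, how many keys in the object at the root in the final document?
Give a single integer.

After op 1 (replace /ysj 19): {"aw":[11,49],"go":{"gjb":32,"x":50},"n":[39,46],"ysj":19}
After op 2 (add /go/zu 32): {"aw":[11,49],"go":{"gjb":32,"x":50,"zu":32},"n":[39,46],"ysj":19}
After op 3 (replace /go/x 40): {"aw":[11,49],"go":{"gjb":32,"x":40,"zu":32},"n":[39,46],"ysj":19}
After op 4 (add /aw/2 94): {"aw":[11,49,94],"go":{"gjb":32,"x":40,"zu":32},"n":[39,46],"ysj":19}
After op 5 (remove /aw): {"go":{"gjb":32,"x":40,"zu":32},"n":[39,46],"ysj":19}
After op 6 (remove /n/0): {"go":{"gjb":32,"x":40,"zu":32},"n":[46],"ysj":19}
After op 7 (add /yka 29): {"go":{"gjb":32,"x":40,"zu":32},"n":[46],"yka":29,"ysj":19}
After op 8 (replace /n 6): {"go":{"gjb":32,"x":40,"zu":32},"n":6,"yka":29,"ysj":19}
After op 9 (add /wtb 86): {"go":{"gjb":32,"x":40,"zu":32},"n":6,"wtb":86,"yka":29,"ysj":19}
After op 10 (replace /n 98): {"go":{"gjb":32,"x":40,"zu":32},"n":98,"wtb":86,"yka":29,"ysj":19}
After op 11 (replace /go 4): {"go":4,"n":98,"wtb":86,"yka":29,"ysj":19}
After op 12 (add /yka 40): {"go":4,"n":98,"wtb":86,"yka":40,"ysj":19}
After op 13 (replace /yka 51): {"go":4,"n":98,"wtb":86,"yka":51,"ysj":19}
After op 14 (add /ysj 48): {"go":4,"n":98,"wtb":86,"yka":51,"ysj":48}
After op 15 (add /rb 92): {"go":4,"n":98,"rb":92,"wtb":86,"yka":51,"ysj":48}
After op 16 (add /gx 11): {"go":4,"gx":11,"n":98,"rb":92,"wtb":86,"yka":51,"ysj":48}
After op 17 (remove /gx): {"go":4,"n":98,"rb":92,"wtb":86,"yka":51,"ysj":48}
After op 18 (remove /rb): {"go":4,"n":98,"wtb":86,"yka":51,"ysj":48}
Size at the root: 5

Answer: 5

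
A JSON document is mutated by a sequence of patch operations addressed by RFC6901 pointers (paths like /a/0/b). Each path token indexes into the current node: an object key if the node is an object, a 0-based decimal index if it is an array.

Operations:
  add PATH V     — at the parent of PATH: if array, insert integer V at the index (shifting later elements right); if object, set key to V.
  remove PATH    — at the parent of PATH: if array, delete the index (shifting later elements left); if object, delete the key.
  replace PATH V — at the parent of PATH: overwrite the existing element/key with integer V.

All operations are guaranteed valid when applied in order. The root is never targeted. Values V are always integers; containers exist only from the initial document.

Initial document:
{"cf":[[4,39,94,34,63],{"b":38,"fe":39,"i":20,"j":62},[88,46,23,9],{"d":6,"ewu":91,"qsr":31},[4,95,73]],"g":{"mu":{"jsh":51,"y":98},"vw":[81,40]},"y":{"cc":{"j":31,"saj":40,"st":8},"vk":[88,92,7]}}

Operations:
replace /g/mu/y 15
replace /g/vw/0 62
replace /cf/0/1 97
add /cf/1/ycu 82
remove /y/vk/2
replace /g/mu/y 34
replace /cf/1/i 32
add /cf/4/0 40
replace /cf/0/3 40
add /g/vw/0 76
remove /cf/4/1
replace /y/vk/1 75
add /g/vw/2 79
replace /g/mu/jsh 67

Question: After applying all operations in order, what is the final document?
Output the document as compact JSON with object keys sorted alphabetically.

After op 1 (replace /g/mu/y 15): {"cf":[[4,39,94,34,63],{"b":38,"fe":39,"i":20,"j":62},[88,46,23,9],{"d":6,"ewu":91,"qsr":31},[4,95,73]],"g":{"mu":{"jsh":51,"y":15},"vw":[81,40]},"y":{"cc":{"j":31,"saj":40,"st":8},"vk":[88,92,7]}}
After op 2 (replace /g/vw/0 62): {"cf":[[4,39,94,34,63],{"b":38,"fe":39,"i":20,"j":62},[88,46,23,9],{"d":6,"ewu":91,"qsr":31},[4,95,73]],"g":{"mu":{"jsh":51,"y":15},"vw":[62,40]},"y":{"cc":{"j":31,"saj":40,"st":8},"vk":[88,92,7]}}
After op 3 (replace /cf/0/1 97): {"cf":[[4,97,94,34,63],{"b":38,"fe":39,"i":20,"j":62},[88,46,23,9],{"d":6,"ewu":91,"qsr":31},[4,95,73]],"g":{"mu":{"jsh":51,"y":15},"vw":[62,40]},"y":{"cc":{"j":31,"saj":40,"st":8},"vk":[88,92,7]}}
After op 4 (add /cf/1/ycu 82): {"cf":[[4,97,94,34,63],{"b":38,"fe":39,"i":20,"j":62,"ycu":82},[88,46,23,9],{"d":6,"ewu":91,"qsr":31},[4,95,73]],"g":{"mu":{"jsh":51,"y":15},"vw":[62,40]},"y":{"cc":{"j":31,"saj":40,"st":8},"vk":[88,92,7]}}
After op 5 (remove /y/vk/2): {"cf":[[4,97,94,34,63],{"b":38,"fe":39,"i":20,"j":62,"ycu":82},[88,46,23,9],{"d":6,"ewu":91,"qsr":31},[4,95,73]],"g":{"mu":{"jsh":51,"y":15},"vw":[62,40]},"y":{"cc":{"j":31,"saj":40,"st":8},"vk":[88,92]}}
After op 6 (replace /g/mu/y 34): {"cf":[[4,97,94,34,63],{"b":38,"fe":39,"i":20,"j":62,"ycu":82},[88,46,23,9],{"d":6,"ewu":91,"qsr":31},[4,95,73]],"g":{"mu":{"jsh":51,"y":34},"vw":[62,40]},"y":{"cc":{"j":31,"saj":40,"st":8},"vk":[88,92]}}
After op 7 (replace /cf/1/i 32): {"cf":[[4,97,94,34,63],{"b":38,"fe":39,"i":32,"j":62,"ycu":82},[88,46,23,9],{"d":6,"ewu":91,"qsr":31},[4,95,73]],"g":{"mu":{"jsh":51,"y":34},"vw":[62,40]},"y":{"cc":{"j":31,"saj":40,"st":8},"vk":[88,92]}}
After op 8 (add /cf/4/0 40): {"cf":[[4,97,94,34,63],{"b":38,"fe":39,"i":32,"j":62,"ycu":82},[88,46,23,9],{"d":6,"ewu":91,"qsr":31},[40,4,95,73]],"g":{"mu":{"jsh":51,"y":34},"vw":[62,40]},"y":{"cc":{"j":31,"saj":40,"st":8},"vk":[88,92]}}
After op 9 (replace /cf/0/3 40): {"cf":[[4,97,94,40,63],{"b":38,"fe":39,"i":32,"j":62,"ycu":82},[88,46,23,9],{"d":6,"ewu":91,"qsr":31},[40,4,95,73]],"g":{"mu":{"jsh":51,"y":34},"vw":[62,40]},"y":{"cc":{"j":31,"saj":40,"st":8},"vk":[88,92]}}
After op 10 (add /g/vw/0 76): {"cf":[[4,97,94,40,63],{"b":38,"fe":39,"i":32,"j":62,"ycu":82},[88,46,23,9],{"d":6,"ewu":91,"qsr":31},[40,4,95,73]],"g":{"mu":{"jsh":51,"y":34},"vw":[76,62,40]},"y":{"cc":{"j":31,"saj":40,"st":8},"vk":[88,92]}}
After op 11 (remove /cf/4/1): {"cf":[[4,97,94,40,63],{"b":38,"fe":39,"i":32,"j":62,"ycu":82},[88,46,23,9],{"d":6,"ewu":91,"qsr":31},[40,95,73]],"g":{"mu":{"jsh":51,"y":34},"vw":[76,62,40]},"y":{"cc":{"j":31,"saj":40,"st":8},"vk":[88,92]}}
After op 12 (replace /y/vk/1 75): {"cf":[[4,97,94,40,63],{"b":38,"fe":39,"i":32,"j":62,"ycu":82},[88,46,23,9],{"d":6,"ewu":91,"qsr":31},[40,95,73]],"g":{"mu":{"jsh":51,"y":34},"vw":[76,62,40]},"y":{"cc":{"j":31,"saj":40,"st":8},"vk":[88,75]}}
After op 13 (add /g/vw/2 79): {"cf":[[4,97,94,40,63],{"b":38,"fe":39,"i":32,"j":62,"ycu":82},[88,46,23,9],{"d":6,"ewu":91,"qsr":31},[40,95,73]],"g":{"mu":{"jsh":51,"y":34},"vw":[76,62,79,40]},"y":{"cc":{"j":31,"saj":40,"st":8},"vk":[88,75]}}
After op 14 (replace /g/mu/jsh 67): {"cf":[[4,97,94,40,63],{"b":38,"fe":39,"i":32,"j":62,"ycu":82},[88,46,23,9],{"d":6,"ewu":91,"qsr":31},[40,95,73]],"g":{"mu":{"jsh":67,"y":34},"vw":[76,62,79,40]},"y":{"cc":{"j":31,"saj":40,"st":8},"vk":[88,75]}}

Answer: {"cf":[[4,97,94,40,63],{"b":38,"fe":39,"i":32,"j":62,"ycu":82},[88,46,23,9],{"d":6,"ewu":91,"qsr":31},[40,95,73]],"g":{"mu":{"jsh":67,"y":34},"vw":[76,62,79,40]},"y":{"cc":{"j":31,"saj":40,"st":8},"vk":[88,75]}}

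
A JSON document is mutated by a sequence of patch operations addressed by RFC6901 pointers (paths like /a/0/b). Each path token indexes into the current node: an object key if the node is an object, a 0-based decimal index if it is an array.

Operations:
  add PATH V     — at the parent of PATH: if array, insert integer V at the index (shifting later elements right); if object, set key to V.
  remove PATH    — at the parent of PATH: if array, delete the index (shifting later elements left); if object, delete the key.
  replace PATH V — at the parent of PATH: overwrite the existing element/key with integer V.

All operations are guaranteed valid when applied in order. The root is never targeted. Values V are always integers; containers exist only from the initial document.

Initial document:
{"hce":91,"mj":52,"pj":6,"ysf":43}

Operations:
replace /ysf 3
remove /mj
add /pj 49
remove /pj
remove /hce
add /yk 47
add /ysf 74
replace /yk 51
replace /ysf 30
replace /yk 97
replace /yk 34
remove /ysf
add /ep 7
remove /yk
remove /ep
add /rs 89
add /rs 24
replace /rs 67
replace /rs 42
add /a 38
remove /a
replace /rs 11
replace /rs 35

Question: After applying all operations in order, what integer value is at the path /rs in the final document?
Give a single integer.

After op 1 (replace /ysf 3): {"hce":91,"mj":52,"pj":6,"ysf":3}
After op 2 (remove /mj): {"hce":91,"pj":6,"ysf":3}
After op 3 (add /pj 49): {"hce":91,"pj":49,"ysf":3}
After op 4 (remove /pj): {"hce":91,"ysf":3}
After op 5 (remove /hce): {"ysf":3}
After op 6 (add /yk 47): {"yk":47,"ysf":3}
After op 7 (add /ysf 74): {"yk":47,"ysf":74}
After op 8 (replace /yk 51): {"yk":51,"ysf":74}
After op 9 (replace /ysf 30): {"yk":51,"ysf":30}
After op 10 (replace /yk 97): {"yk":97,"ysf":30}
After op 11 (replace /yk 34): {"yk":34,"ysf":30}
After op 12 (remove /ysf): {"yk":34}
After op 13 (add /ep 7): {"ep":7,"yk":34}
After op 14 (remove /yk): {"ep":7}
After op 15 (remove /ep): {}
After op 16 (add /rs 89): {"rs":89}
After op 17 (add /rs 24): {"rs":24}
After op 18 (replace /rs 67): {"rs":67}
After op 19 (replace /rs 42): {"rs":42}
After op 20 (add /a 38): {"a":38,"rs":42}
After op 21 (remove /a): {"rs":42}
After op 22 (replace /rs 11): {"rs":11}
After op 23 (replace /rs 35): {"rs":35}
Value at /rs: 35

Answer: 35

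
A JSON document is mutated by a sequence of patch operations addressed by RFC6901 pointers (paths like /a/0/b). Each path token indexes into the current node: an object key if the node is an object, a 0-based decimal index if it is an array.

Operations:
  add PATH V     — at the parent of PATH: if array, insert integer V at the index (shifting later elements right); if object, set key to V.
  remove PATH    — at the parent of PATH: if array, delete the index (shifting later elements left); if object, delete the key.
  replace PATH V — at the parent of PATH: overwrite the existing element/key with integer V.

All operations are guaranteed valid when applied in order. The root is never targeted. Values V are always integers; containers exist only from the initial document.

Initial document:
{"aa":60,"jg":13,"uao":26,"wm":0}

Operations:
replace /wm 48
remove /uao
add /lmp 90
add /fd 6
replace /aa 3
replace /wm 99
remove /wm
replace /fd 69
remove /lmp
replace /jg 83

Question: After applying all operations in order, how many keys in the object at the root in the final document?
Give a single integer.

Answer: 3

Derivation:
After op 1 (replace /wm 48): {"aa":60,"jg":13,"uao":26,"wm":48}
After op 2 (remove /uao): {"aa":60,"jg":13,"wm":48}
After op 3 (add /lmp 90): {"aa":60,"jg":13,"lmp":90,"wm":48}
After op 4 (add /fd 6): {"aa":60,"fd":6,"jg":13,"lmp":90,"wm":48}
After op 5 (replace /aa 3): {"aa":3,"fd":6,"jg":13,"lmp":90,"wm":48}
After op 6 (replace /wm 99): {"aa":3,"fd":6,"jg":13,"lmp":90,"wm":99}
After op 7 (remove /wm): {"aa":3,"fd":6,"jg":13,"lmp":90}
After op 8 (replace /fd 69): {"aa":3,"fd":69,"jg":13,"lmp":90}
After op 9 (remove /lmp): {"aa":3,"fd":69,"jg":13}
After op 10 (replace /jg 83): {"aa":3,"fd":69,"jg":83}
Size at the root: 3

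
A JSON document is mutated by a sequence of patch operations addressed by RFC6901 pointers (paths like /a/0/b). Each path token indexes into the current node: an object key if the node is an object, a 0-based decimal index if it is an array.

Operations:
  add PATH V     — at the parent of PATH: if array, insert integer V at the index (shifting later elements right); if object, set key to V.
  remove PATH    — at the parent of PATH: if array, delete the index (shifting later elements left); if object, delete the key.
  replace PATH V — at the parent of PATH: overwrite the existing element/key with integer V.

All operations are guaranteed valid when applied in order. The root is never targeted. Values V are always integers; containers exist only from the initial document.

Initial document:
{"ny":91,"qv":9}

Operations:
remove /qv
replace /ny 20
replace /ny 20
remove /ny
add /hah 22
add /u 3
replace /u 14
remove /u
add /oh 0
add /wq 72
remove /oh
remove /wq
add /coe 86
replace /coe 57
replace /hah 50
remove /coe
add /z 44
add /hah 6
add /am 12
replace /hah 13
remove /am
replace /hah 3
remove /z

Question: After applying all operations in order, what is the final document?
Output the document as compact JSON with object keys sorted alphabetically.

Answer: {"hah":3}

Derivation:
After op 1 (remove /qv): {"ny":91}
After op 2 (replace /ny 20): {"ny":20}
After op 3 (replace /ny 20): {"ny":20}
After op 4 (remove /ny): {}
After op 5 (add /hah 22): {"hah":22}
After op 6 (add /u 3): {"hah":22,"u":3}
After op 7 (replace /u 14): {"hah":22,"u":14}
After op 8 (remove /u): {"hah":22}
After op 9 (add /oh 0): {"hah":22,"oh":0}
After op 10 (add /wq 72): {"hah":22,"oh":0,"wq":72}
After op 11 (remove /oh): {"hah":22,"wq":72}
After op 12 (remove /wq): {"hah":22}
After op 13 (add /coe 86): {"coe":86,"hah":22}
After op 14 (replace /coe 57): {"coe":57,"hah":22}
After op 15 (replace /hah 50): {"coe":57,"hah":50}
After op 16 (remove /coe): {"hah":50}
After op 17 (add /z 44): {"hah":50,"z":44}
After op 18 (add /hah 6): {"hah":6,"z":44}
After op 19 (add /am 12): {"am":12,"hah":6,"z":44}
After op 20 (replace /hah 13): {"am":12,"hah":13,"z":44}
After op 21 (remove /am): {"hah":13,"z":44}
After op 22 (replace /hah 3): {"hah":3,"z":44}
After op 23 (remove /z): {"hah":3}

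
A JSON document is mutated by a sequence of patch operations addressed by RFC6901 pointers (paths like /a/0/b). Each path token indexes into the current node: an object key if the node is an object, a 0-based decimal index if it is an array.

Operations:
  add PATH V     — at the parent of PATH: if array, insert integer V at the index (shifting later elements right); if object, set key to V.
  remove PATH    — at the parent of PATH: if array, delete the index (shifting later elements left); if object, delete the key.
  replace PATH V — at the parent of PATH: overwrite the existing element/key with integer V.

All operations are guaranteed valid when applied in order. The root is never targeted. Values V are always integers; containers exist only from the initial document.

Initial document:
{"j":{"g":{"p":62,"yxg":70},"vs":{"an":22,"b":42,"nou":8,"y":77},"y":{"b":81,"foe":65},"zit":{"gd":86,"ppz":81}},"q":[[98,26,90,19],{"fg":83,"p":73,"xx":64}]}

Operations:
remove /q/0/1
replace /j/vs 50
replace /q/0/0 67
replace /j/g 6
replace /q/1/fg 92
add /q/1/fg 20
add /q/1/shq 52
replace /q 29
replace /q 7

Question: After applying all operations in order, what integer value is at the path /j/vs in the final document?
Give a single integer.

Answer: 50

Derivation:
After op 1 (remove /q/0/1): {"j":{"g":{"p":62,"yxg":70},"vs":{"an":22,"b":42,"nou":8,"y":77},"y":{"b":81,"foe":65},"zit":{"gd":86,"ppz":81}},"q":[[98,90,19],{"fg":83,"p":73,"xx":64}]}
After op 2 (replace /j/vs 50): {"j":{"g":{"p":62,"yxg":70},"vs":50,"y":{"b":81,"foe":65},"zit":{"gd":86,"ppz":81}},"q":[[98,90,19],{"fg":83,"p":73,"xx":64}]}
After op 3 (replace /q/0/0 67): {"j":{"g":{"p":62,"yxg":70},"vs":50,"y":{"b":81,"foe":65},"zit":{"gd":86,"ppz":81}},"q":[[67,90,19],{"fg":83,"p":73,"xx":64}]}
After op 4 (replace /j/g 6): {"j":{"g":6,"vs":50,"y":{"b":81,"foe":65},"zit":{"gd":86,"ppz":81}},"q":[[67,90,19],{"fg":83,"p":73,"xx":64}]}
After op 5 (replace /q/1/fg 92): {"j":{"g":6,"vs":50,"y":{"b":81,"foe":65},"zit":{"gd":86,"ppz":81}},"q":[[67,90,19],{"fg":92,"p":73,"xx":64}]}
After op 6 (add /q/1/fg 20): {"j":{"g":6,"vs":50,"y":{"b":81,"foe":65},"zit":{"gd":86,"ppz":81}},"q":[[67,90,19],{"fg":20,"p":73,"xx":64}]}
After op 7 (add /q/1/shq 52): {"j":{"g":6,"vs":50,"y":{"b":81,"foe":65},"zit":{"gd":86,"ppz":81}},"q":[[67,90,19],{"fg":20,"p":73,"shq":52,"xx":64}]}
After op 8 (replace /q 29): {"j":{"g":6,"vs":50,"y":{"b":81,"foe":65},"zit":{"gd":86,"ppz":81}},"q":29}
After op 9 (replace /q 7): {"j":{"g":6,"vs":50,"y":{"b":81,"foe":65},"zit":{"gd":86,"ppz":81}},"q":7}
Value at /j/vs: 50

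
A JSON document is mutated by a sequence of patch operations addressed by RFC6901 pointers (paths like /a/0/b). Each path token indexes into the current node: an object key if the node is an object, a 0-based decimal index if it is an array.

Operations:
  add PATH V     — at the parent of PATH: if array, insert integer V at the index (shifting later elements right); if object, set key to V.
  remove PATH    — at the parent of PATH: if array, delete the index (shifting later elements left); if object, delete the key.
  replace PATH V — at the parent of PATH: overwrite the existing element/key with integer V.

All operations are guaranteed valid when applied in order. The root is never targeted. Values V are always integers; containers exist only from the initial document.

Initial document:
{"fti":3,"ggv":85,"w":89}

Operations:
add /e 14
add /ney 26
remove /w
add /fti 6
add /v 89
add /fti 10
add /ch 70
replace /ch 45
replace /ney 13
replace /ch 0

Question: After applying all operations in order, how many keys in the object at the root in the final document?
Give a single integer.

Answer: 6

Derivation:
After op 1 (add /e 14): {"e":14,"fti":3,"ggv":85,"w":89}
After op 2 (add /ney 26): {"e":14,"fti":3,"ggv":85,"ney":26,"w":89}
After op 3 (remove /w): {"e":14,"fti":3,"ggv":85,"ney":26}
After op 4 (add /fti 6): {"e":14,"fti":6,"ggv":85,"ney":26}
After op 5 (add /v 89): {"e":14,"fti":6,"ggv":85,"ney":26,"v":89}
After op 6 (add /fti 10): {"e":14,"fti":10,"ggv":85,"ney":26,"v":89}
After op 7 (add /ch 70): {"ch":70,"e":14,"fti":10,"ggv":85,"ney":26,"v":89}
After op 8 (replace /ch 45): {"ch":45,"e":14,"fti":10,"ggv":85,"ney":26,"v":89}
After op 9 (replace /ney 13): {"ch":45,"e":14,"fti":10,"ggv":85,"ney":13,"v":89}
After op 10 (replace /ch 0): {"ch":0,"e":14,"fti":10,"ggv":85,"ney":13,"v":89}
Size at the root: 6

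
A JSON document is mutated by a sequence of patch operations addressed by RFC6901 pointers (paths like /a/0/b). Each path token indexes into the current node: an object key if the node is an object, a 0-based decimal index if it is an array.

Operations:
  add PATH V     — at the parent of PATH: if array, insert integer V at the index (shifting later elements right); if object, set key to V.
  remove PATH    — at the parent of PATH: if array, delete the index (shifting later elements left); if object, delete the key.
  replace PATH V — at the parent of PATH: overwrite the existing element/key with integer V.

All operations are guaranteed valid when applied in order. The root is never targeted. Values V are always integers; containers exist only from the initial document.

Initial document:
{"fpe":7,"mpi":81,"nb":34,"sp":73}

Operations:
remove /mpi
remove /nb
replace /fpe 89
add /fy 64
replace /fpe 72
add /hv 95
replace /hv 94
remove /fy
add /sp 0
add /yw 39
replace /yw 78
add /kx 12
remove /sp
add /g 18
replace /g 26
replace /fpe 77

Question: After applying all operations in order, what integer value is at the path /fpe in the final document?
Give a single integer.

After op 1 (remove /mpi): {"fpe":7,"nb":34,"sp":73}
After op 2 (remove /nb): {"fpe":7,"sp":73}
After op 3 (replace /fpe 89): {"fpe":89,"sp":73}
After op 4 (add /fy 64): {"fpe":89,"fy":64,"sp":73}
After op 5 (replace /fpe 72): {"fpe":72,"fy":64,"sp":73}
After op 6 (add /hv 95): {"fpe":72,"fy":64,"hv":95,"sp":73}
After op 7 (replace /hv 94): {"fpe":72,"fy":64,"hv":94,"sp":73}
After op 8 (remove /fy): {"fpe":72,"hv":94,"sp":73}
After op 9 (add /sp 0): {"fpe":72,"hv":94,"sp":0}
After op 10 (add /yw 39): {"fpe":72,"hv":94,"sp":0,"yw":39}
After op 11 (replace /yw 78): {"fpe":72,"hv":94,"sp":0,"yw":78}
After op 12 (add /kx 12): {"fpe":72,"hv":94,"kx":12,"sp":0,"yw":78}
After op 13 (remove /sp): {"fpe":72,"hv":94,"kx":12,"yw":78}
After op 14 (add /g 18): {"fpe":72,"g":18,"hv":94,"kx":12,"yw":78}
After op 15 (replace /g 26): {"fpe":72,"g":26,"hv":94,"kx":12,"yw":78}
After op 16 (replace /fpe 77): {"fpe":77,"g":26,"hv":94,"kx":12,"yw":78}
Value at /fpe: 77

Answer: 77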